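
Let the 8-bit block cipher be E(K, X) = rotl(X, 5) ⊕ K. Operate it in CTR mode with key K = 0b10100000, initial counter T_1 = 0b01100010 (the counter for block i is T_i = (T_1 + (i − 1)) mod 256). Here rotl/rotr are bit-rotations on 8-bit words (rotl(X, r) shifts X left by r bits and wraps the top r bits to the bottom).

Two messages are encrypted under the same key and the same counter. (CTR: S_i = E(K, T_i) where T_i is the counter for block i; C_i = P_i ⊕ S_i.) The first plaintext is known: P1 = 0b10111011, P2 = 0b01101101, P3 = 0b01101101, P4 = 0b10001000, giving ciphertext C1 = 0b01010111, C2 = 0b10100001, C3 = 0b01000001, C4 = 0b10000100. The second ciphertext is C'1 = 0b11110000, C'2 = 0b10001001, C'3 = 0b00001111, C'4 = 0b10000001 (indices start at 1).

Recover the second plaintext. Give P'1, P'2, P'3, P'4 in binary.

In CTR with a reused counter, both messages share the same keystream S_i, so C_i ⊕ C'_i = P_i ⊕ P'_i and thus P'_i = P_i ⊕ C_i ⊕ C'_i.
P'1: 0b10111011 ⊕ 0b01010111 ⊕ 0b11110000 = 0b00011100.
P'2: 0b01101101 ⊕ 0b10100001 ⊕ 0b10001001 = 0b01000101.
P'3: 0b01101101 ⊕ 0b01000001 ⊕ 0b00001111 = 0b00100011.
P'4: 0b10001000 ⊕ 0b10000100 ⊕ 0b10000001 = 0b10001101.

P'1 = 0b00011100, P'2 = 0b01000101, P'3 = 0b00100011, P'4 = 0b10001101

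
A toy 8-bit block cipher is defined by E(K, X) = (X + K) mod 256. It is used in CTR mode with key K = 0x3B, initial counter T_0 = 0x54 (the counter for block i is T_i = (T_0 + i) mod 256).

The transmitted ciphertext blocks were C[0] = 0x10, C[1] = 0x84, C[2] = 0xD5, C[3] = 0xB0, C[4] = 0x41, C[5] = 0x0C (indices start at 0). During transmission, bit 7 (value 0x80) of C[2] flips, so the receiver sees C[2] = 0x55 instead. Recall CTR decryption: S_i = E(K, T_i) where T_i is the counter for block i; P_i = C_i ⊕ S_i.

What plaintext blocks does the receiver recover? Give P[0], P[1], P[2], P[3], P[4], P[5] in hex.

Only C[2] changed, to 0x55. In CTR, a change in C_i flips the same bit in P_i only; the keystream is unaffected. Decrypting the received ciphertext:
P[0]: T = 0x54, S = E(K, T) = 0x8F; 0x10 ⊕ 0x8F = 0x9F.
P[1]: T = 0x55, S = E(K, T) = 0x90; 0x84 ⊕ 0x90 = 0x14.
P[2]: T = 0x56, S = E(K, T) = 0x91; 0x55 ⊕ 0x91 = 0xC4.
P[3]: T = 0x57, S = E(K, T) = 0x92; 0xB0 ⊕ 0x92 = 0x22.
P[4]: T = 0x58, S = E(K, T) = 0x93; 0x41 ⊕ 0x93 = 0xD2.
P[5]: T = 0x59, S = E(K, T) = 0x94; 0x0C ⊕ 0x94 = 0x98.
Blocks that differ from the original plaintext: P[2].

P[0] = 0x9F, P[1] = 0x14, P[2] = 0xC4, P[3] = 0x22, P[4] = 0xD2, P[5] = 0x98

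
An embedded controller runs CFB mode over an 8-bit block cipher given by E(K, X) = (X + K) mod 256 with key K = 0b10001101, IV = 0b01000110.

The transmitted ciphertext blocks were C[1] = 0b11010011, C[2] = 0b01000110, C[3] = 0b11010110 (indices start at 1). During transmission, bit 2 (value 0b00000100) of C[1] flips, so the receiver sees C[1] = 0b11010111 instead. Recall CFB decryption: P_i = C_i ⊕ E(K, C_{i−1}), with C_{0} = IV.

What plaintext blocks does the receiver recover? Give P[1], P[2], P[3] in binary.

P[1] = 0b00000100, P[2] = 0b00100010, P[3] = 0b00000101

Only C[1] changed, to 0b11010111. In CFB, a change in C_i flips the same bit in P_i and garbles P_{i+1}. Decrypting the received ciphertext:
P[1]: E(K, 0b01000110) = 0b11010011; 0b11010111 ⊕ 0b11010011 = 0b00000100.
P[2]: E(K, 0b11010111) = 0b01100100; 0b01000110 ⊕ 0b01100100 = 0b00100010.
P[3]: E(K, 0b01000110) = 0b11010011; 0b11010110 ⊕ 0b11010011 = 0b00000101.
Blocks that differ from the original plaintext: P[1], P[2].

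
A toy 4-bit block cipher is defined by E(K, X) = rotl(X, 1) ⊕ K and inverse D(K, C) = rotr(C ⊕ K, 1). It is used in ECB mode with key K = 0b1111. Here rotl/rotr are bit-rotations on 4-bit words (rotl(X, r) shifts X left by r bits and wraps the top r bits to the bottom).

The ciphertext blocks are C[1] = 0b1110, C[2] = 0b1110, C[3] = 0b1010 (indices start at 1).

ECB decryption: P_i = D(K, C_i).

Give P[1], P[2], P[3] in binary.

P[1] = 0b1000, P[2] = 0b1000, P[3] = 0b1010

P[1]: D(K, 0b1110) = 0b1000.
P[2]: D(K, 0b1110) = 0b1000.
P[3]: D(K, 0b1010) = 0b1010.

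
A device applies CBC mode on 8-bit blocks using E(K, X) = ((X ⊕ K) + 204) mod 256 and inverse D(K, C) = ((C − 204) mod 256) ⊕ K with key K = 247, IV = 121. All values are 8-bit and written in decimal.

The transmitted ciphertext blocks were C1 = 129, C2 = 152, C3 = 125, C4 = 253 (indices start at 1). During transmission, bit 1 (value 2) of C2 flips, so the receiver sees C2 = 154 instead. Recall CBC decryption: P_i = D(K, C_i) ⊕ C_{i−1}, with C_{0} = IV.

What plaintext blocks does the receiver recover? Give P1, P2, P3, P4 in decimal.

Only C2 changed, to 154. In CBC, a change in C_i garbles P_i and flips the same bit in P_{i+1}. Decrypting the received ciphertext:
P1: D(K, 129) = 66; 66 ⊕ 121 = 59.
P2: D(K, 154) = 57; 57 ⊕ 129 = 184.
P3: D(K, 125) = 70; 70 ⊕ 154 = 220.
P4: D(K, 253) = 198; 198 ⊕ 125 = 187.
Blocks that differ from the original plaintext: P2, P3.

P1 = 59, P2 = 184, P3 = 220, P4 = 187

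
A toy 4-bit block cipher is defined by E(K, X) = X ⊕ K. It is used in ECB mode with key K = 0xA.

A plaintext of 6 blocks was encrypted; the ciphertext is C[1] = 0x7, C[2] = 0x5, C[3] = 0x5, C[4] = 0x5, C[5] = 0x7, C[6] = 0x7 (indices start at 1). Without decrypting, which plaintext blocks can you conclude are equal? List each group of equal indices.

P[1] = P[5] = P[6]; P[2] = P[3] = P[4]

ECB encrypts each block independently with the same key, so equal ciphertext blocks imply equal plaintext blocks.
C[1] = C[5] = C[6] = 0x7, so P[1] = P[5] = P[6].
C[2] = C[3] = C[4] = 0x5, so P[2] = P[3] = P[4].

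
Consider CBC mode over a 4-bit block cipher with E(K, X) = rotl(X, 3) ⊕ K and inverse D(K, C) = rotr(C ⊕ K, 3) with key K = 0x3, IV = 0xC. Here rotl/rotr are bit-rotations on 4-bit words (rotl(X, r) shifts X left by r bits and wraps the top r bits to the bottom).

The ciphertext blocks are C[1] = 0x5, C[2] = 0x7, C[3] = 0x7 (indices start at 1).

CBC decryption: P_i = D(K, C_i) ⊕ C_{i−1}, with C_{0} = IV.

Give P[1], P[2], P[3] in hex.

P[1]: D(K, 0x5) = 0xC; 0xC ⊕ 0xC = 0x0.
P[2]: D(K, 0x7) = 0x8; 0x8 ⊕ 0x5 = 0xD.
P[3]: D(K, 0x7) = 0x8; 0x8 ⊕ 0x7 = 0xF.

P[1] = 0x0, P[2] = 0xD, P[3] = 0xF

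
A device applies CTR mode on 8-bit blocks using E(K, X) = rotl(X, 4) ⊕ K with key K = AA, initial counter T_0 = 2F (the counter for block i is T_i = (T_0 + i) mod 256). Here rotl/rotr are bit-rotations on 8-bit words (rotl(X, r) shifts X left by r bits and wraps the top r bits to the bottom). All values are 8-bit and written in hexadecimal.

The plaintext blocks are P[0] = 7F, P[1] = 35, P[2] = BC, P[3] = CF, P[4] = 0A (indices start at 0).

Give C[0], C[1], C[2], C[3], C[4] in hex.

CTR encryption: S_i = E(K, T_i) where T_i is the counter for block i; C_i = P_i ⊕ S_i.
C[0]: T = 2F, S = E(K, T) = 58; 7F ⊕ 58 = 27.
C[1]: T = 30, S = E(K, T) = A9; 35 ⊕ A9 = 9C.
C[2]: T = 31, S = E(K, T) = B9; BC ⊕ B9 = 05.
C[3]: T = 32, S = E(K, T) = 89; CF ⊕ 89 = 46.
C[4]: T = 33, S = E(K, T) = 99; 0A ⊕ 99 = 93.

C[0] = 27, C[1] = 9C, C[2] = 05, C[3] = 46, C[4] = 93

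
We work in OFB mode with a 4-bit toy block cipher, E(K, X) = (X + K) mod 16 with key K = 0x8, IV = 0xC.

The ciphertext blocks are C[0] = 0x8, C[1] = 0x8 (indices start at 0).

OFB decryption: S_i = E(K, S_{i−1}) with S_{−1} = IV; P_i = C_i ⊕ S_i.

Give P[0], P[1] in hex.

P[0] = 0xC, P[1] = 0x4

P[0]: S = E(K, 0xC) = 0x4; 0x8 ⊕ 0x4 = 0xC.
P[1]: S = E(K, 0x4) = 0xC; 0x8 ⊕ 0xC = 0x4.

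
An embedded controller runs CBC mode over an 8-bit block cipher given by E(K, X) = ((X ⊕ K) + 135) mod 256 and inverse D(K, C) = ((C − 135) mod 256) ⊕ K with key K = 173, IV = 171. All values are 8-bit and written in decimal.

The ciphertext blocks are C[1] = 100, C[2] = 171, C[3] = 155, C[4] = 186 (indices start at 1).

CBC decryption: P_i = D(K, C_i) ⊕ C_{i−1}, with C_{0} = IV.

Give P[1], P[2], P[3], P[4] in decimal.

P[1] = 219, P[2] = 237, P[3] = 18, P[4] = 5

P[1]: D(K, 100) = 112; 112 ⊕ 171 = 219.
P[2]: D(K, 171) = 137; 137 ⊕ 100 = 237.
P[3]: D(K, 155) = 185; 185 ⊕ 171 = 18.
P[4]: D(K, 186) = 158; 158 ⊕ 155 = 5.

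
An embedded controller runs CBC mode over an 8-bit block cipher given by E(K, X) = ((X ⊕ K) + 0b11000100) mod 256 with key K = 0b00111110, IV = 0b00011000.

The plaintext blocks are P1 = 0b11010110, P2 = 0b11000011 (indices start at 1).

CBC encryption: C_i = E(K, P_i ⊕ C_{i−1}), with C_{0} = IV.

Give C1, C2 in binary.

C1 = 0b10110100, C2 = 0b00001101

C1: P1 ⊕ 0b00011000 = 0b11001110; E(K, 0b11001110) = 0b10110100.
C2: P2 ⊕ 0b10110100 = 0b01110111; E(K, 0b01110111) = 0b00001101.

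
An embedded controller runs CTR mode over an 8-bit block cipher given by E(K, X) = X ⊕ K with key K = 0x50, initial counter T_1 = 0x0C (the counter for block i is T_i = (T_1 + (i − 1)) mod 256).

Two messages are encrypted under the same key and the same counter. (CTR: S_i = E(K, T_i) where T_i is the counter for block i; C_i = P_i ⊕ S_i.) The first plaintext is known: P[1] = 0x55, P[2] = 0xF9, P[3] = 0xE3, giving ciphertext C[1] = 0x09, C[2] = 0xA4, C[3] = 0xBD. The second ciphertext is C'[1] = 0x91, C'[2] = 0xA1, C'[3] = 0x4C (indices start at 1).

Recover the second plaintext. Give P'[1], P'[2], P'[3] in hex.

P'[1] = 0xCD, P'[2] = 0xFC, P'[3] = 0x12

In CTR with a reused counter, both messages share the same keystream S_i, so C_i ⊕ C'_i = P_i ⊕ P'_i and thus P'_i = P_i ⊕ C_i ⊕ C'_i.
P'[1]: 0x55 ⊕ 0x09 ⊕ 0x91 = 0xCD.
P'[2]: 0xF9 ⊕ 0xA4 ⊕ 0xA1 = 0xFC.
P'[3]: 0xE3 ⊕ 0xBD ⊕ 0x4C = 0x12.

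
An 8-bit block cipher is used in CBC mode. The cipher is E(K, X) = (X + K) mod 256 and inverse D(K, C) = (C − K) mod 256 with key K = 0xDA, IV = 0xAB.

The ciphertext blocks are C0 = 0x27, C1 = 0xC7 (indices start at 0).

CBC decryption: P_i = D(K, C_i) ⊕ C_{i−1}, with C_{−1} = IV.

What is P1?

P1: D(K, 0xC7) = 0xED; 0xED ⊕ 0x27 = 0xCA.

P1 = 0xCA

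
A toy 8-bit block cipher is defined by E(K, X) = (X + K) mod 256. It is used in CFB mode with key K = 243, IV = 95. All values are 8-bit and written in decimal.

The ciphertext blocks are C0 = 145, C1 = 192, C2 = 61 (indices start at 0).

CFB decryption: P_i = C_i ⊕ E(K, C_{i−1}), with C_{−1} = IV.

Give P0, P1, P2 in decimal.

P0 = 195, P1 = 68, P2 = 142

P0: E(K, 95) = 82; 145 ⊕ 82 = 195.
P1: E(K, 145) = 132; 192 ⊕ 132 = 68.
P2: E(K, 192) = 179; 61 ⊕ 179 = 142.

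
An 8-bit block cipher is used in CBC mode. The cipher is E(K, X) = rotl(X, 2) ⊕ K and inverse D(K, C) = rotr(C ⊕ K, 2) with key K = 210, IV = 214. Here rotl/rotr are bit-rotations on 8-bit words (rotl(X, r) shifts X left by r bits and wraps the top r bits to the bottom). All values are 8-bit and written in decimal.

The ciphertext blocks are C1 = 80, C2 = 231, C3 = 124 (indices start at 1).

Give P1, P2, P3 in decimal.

CBC decryption: P_i = D(K, C_i) ⊕ C_{i−1}, with C_{0} = IV.
P1: D(K, 80) = 160; 160 ⊕ 214 = 118.
P2: D(K, 231) = 77; 77 ⊕ 80 = 29.
P3: D(K, 124) = 171; 171 ⊕ 231 = 76.

P1 = 118, P2 = 29, P3 = 76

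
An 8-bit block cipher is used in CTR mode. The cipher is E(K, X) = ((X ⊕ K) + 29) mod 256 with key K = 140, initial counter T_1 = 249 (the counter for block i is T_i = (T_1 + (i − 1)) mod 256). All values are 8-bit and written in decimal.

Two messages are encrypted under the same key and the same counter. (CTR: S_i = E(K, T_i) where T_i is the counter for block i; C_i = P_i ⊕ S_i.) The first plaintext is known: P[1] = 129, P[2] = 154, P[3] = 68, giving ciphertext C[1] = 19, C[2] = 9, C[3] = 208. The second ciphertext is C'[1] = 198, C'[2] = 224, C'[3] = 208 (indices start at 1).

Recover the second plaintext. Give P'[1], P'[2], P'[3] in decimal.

P'[1] = 84, P'[2] = 115, P'[3] = 68

In CTR with a reused counter, both messages share the same keystream S_i, so C_i ⊕ C'_i = P_i ⊕ P'_i and thus P'_i = P_i ⊕ C_i ⊕ C'_i.
P'[1]: 129 ⊕ 19 ⊕ 198 = 84.
P'[2]: 154 ⊕ 9 ⊕ 224 = 115.
P'[3]: 68 ⊕ 208 ⊕ 208 = 68.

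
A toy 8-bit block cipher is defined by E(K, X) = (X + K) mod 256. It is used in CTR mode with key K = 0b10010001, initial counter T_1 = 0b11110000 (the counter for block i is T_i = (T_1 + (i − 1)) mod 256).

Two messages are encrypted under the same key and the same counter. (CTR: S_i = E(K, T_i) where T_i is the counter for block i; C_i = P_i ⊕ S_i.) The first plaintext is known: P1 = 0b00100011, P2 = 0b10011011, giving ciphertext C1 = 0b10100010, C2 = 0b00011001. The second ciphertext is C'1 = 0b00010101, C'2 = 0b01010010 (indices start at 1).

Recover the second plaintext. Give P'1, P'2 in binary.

P'1 = 0b10010100, P'2 = 0b11010000

In CTR with a reused counter, both messages share the same keystream S_i, so C_i ⊕ C'_i = P_i ⊕ P'_i and thus P'_i = P_i ⊕ C_i ⊕ C'_i.
P'1: 0b00100011 ⊕ 0b10100010 ⊕ 0b00010101 = 0b10010100.
P'2: 0b10011011 ⊕ 0b00011001 ⊕ 0b01010010 = 0b11010000.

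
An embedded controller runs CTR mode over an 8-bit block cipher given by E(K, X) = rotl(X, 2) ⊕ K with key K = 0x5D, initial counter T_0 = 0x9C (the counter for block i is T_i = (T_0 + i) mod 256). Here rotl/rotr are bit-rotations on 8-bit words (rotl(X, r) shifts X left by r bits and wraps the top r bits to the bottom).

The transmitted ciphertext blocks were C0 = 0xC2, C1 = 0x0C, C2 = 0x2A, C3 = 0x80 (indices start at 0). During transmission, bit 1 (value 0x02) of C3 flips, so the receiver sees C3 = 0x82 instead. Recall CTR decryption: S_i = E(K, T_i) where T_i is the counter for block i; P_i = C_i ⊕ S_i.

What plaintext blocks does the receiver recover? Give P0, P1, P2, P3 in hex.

P0 = 0xED, P1 = 0x27, P2 = 0x0D, P3 = 0xA1

Only C3 changed, to 0x82. In CTR, a change in C_i flips the same bit in P_i only; the keystream is unaffected. Decrypting the received ciphertext:
P0: T = 0x9C, S = E(K, T) = 0x2F; 0xC2 ⊕ 0x2F = 0xED.
P1: T = 0x9D, S = E(K, T) = 0x2B; 0x0C ⊕ 0x2B = 0x27.
P2: T = 0x9E, S = E(K, T) = 0x27; 0x2A ⊕ 0x27 = 0x0D.
P3: T = 0x9F, S = E(K, T) = 0x23; 0x82 ⊕ 0x23 = 0xA1.
Blocks that differ from the original plaintext: P3.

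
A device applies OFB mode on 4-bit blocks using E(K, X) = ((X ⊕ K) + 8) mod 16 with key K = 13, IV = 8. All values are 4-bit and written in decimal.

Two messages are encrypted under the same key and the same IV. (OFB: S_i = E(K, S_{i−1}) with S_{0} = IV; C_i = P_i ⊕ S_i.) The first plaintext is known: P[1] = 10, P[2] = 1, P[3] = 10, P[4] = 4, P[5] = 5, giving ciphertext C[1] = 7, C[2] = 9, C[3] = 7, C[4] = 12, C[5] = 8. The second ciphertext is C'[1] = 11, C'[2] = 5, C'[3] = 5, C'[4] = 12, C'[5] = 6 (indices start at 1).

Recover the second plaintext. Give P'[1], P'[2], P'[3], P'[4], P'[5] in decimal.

P'[1] = 6, P'[2] = 13, P'[3] = 8, P'[4] = 4, P'[5] = 11

In OFB with a reused IV, both messages share the same keystream S_i, so C_i ⊕ C'_i = P_i ⊕ P'_i and thus P'_i = P_i ⊕ C_i ⊕ C'_i.
P'[1]: 10 ⊕ 7 ⊕ 11 = 6.
P'[2]: 1 ⊕ 9 ⊕ 5 = 13.
P'[3]: 10 ⊕ 7 ⊕ 5 = 8.
P'[4]: 4 ⊕ 12 ⊕ 12 = 4.
P'[5]: 5 ⊕ 8 ⊕ 6 = 11.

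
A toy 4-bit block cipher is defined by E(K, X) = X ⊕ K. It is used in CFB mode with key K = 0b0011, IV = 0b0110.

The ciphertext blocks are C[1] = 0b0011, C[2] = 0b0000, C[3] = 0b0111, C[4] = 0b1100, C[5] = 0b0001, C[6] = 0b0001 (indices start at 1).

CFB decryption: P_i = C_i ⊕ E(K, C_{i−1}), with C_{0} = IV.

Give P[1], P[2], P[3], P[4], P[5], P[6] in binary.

P[1] = 0b0110, P[2] = 0b0000, P[3] = 0b0100, P[4] = 0b1000, P[5] = 0b1110, P[6] = 0b0011

P[1]: E(K, 0b0110) = 0b0101; 0b0011 ⊕ 0b0101 = 0b0110.
P[2]: E(K, 0b0011) = 0b0000; 0b0000 ⊕ 0b0000 = 0b0000.
P[3]: E(K, 0b0000) = 0b0011; 0b0111 ⊕ 0b0011 = 0b0100.
P[4]: E(K, 0b0111) = 0b0100; 0b1100 ⊕ 0b0100 = 0b1000.
P[5]: E(K, 0b1100) = 0b1111; 0b0001 ⊕ 0b1111 = 0b1110.
P[6]: E(K, 0b0001) = 0b0010; 0b0001 ⊕ 0b0010 = 0b0011.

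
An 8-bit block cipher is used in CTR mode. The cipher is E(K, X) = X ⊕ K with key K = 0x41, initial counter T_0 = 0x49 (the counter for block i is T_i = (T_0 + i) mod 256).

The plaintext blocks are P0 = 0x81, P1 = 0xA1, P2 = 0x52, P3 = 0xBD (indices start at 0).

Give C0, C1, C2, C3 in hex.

CTR encryption: S_i = E(K, T_i) where T_i is the counter for block i; C_i = P_i ⊕ S_i.
C0: T = 0x49, S = E(K, T) = 0x08; 0x81 ⊕ 0x08 = 0x89.
C1: T = 0x4A, S = E(K, T) = 0x0B; 0xA1 ⊕ 0x0B = 0xAA.
C2: T = 0x4B, S = E(K, T) = 0x0A; 0x52 ⊕ 0x0A = 0x58.
C3: T = 0x4C, S = E(K, T) = 0x0D; 0xBD ⊕ 0x0D = 0xB0.

C0 = 0x89, C1 = 0xAA, C2 = 0x58, C3 = 0xB0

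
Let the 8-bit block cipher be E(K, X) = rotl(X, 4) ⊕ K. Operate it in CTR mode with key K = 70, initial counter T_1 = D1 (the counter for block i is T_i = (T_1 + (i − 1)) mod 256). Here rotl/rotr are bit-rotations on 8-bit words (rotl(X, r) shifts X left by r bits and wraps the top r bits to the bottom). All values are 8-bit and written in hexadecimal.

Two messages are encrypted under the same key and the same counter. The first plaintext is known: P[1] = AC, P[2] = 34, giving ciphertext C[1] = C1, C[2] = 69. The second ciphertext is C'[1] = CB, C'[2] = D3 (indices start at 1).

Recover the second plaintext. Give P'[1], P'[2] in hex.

In CTR with a reused counter, both messages share the same keystream S_i, so C_i ⊕ C'_i = P_i ⊕ P'_i and thus P'_i = P_i ⊕ C_i ⊕ C'_i.
P'[1]: AC ⊕ C1 ⊕ CB = A6.
P'[2]: 34 ⊕ 69 ⊕ D3 = 8E.

P'[1] = A6, P'[2] = 8E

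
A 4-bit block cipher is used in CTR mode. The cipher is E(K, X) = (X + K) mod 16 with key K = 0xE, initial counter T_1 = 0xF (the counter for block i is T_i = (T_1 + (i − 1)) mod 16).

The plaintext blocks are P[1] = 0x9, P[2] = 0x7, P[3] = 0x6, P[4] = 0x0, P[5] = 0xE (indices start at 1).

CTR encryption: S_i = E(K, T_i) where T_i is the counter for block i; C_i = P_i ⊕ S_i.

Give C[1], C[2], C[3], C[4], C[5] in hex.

C[1] = 0x4, C[2] = 0x9, C[3] = 0x9, C[4] = 0x0, C[5] = 0xF

C[1]: T = 0xF, S = E(K, T) = 0xD; 0x9 ⊕ 0xD = 0x4.
C[2]: T = 0x0, S = E(K, T) = 0xE; 0x7 ⊕ 0xE = 0x9.
C[3]: T = 0x1, S = E(K, T) = 0xF; 0x6 ⊕ 0xF = 0x9.
C[4]: T = 0x2, S = E(K, T) = 0x0; 0x0 ⊕ 0x0 = 0x0.
C[5]: T = 0x3, S = E(K, T) = 0x1; 0xE ⊕ 0x1 = 0xF.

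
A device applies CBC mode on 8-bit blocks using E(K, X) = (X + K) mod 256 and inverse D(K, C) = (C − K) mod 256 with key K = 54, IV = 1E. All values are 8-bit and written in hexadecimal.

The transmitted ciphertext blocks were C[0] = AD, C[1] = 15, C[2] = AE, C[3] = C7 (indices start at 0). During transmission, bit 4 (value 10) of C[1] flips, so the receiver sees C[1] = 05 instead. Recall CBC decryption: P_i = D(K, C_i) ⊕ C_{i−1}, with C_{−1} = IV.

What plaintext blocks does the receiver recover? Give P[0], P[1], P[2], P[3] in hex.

P[0] = 47, P[1] = 1C, P[2] = 5F, P[3] = DD

Only C[1] changed, to 05. In CBC, a change in C_i garbles P_i and flips the same bit in P_{i+1}. Decrypting the received ciphertext:
P[0]: D(K, AD) = 59; 59 ⊕ 1E = 47.
P[1]: D(K, 05) = B1; B1 ⊕ AD = 1C.
P[2]: D(K, AE) = 5A; 5A ⊕ 05 = 5F.
P[3]: D(K, C7) = 73; 73 ⊕ AE = DD.
Blocks that differ from the original plaintext: P[1], P[2].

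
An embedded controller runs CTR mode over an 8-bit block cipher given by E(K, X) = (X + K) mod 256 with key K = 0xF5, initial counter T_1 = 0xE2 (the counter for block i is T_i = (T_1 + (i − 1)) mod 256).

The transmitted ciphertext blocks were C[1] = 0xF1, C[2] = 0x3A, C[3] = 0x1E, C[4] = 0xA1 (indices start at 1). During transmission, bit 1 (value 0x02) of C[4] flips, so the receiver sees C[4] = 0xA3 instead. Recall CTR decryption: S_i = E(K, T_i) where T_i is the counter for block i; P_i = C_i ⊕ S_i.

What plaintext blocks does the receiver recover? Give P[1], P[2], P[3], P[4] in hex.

P[1] = 0x26, P[2] = 0xE2, P[3] = 0xC7, P[4] = 0x79

Only C[4] changed, to 0xA3. In CTR, a change in C_i flips the same bit in P_i only; the keystream is unaffected. Decrypting the received ciphertext:
P[1]: T = 0xE2, S = E(K, T) = 0xD7; 0xF1 ⊕ 0xD7 = 0x26.
P[2]: T = 0xE3, S = E(K, T) = 0xD8; 0x3A ⊕ 0xD8 = 0xE2.
P[3]: T = 0xE4, S = E(K, T) = 0xD9; 0x1E ⊕ 0xD9 = 0xC7.
P[4]: T = 0xE5, S = E(K, T) = 0xDA; 0xA3 ⊕ 0xDA = 0x79.
Blocks that differ from the original plaintext: P[4].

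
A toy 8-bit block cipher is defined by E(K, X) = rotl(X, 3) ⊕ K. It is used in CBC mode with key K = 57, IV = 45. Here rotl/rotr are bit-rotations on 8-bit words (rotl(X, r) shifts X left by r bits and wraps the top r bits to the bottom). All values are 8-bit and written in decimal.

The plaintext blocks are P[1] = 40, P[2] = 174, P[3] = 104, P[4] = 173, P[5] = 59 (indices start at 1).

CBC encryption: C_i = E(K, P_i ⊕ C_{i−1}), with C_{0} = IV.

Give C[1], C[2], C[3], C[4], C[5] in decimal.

C[1] = 17, C[2] = 196, C[3] = 92, C[4] = 182, C[5] = 85

C[1]: P[1] ⊕ 45 = 5; E(K, 5) = 17.
C[2]: P[2] ⊕ 17 = 191; E(K, 191) = 196.
C[3]: P[3] ⊕ 196 = 172; E(K, 172) = 92.
C[4]: P[4] ⊕ 92 = 241; E(K, 241) = 182.
C[5]: P[5] ⊕ 182 = 141; E(K, 141) = 85.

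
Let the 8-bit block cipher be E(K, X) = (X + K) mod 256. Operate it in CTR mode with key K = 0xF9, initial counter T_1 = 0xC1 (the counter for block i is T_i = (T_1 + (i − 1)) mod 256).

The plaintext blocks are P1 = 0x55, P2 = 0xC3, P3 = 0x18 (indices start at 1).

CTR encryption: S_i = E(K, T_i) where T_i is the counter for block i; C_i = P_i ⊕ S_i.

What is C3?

C1: T = 0xC1, S = E(K, T) = 0xBA; 0x55 ⊕ 0xBA = 0xEF.
C2: T = 0xC2, S = E(K, T) = 0xBB; 0xC3 ⊕ 0xBB = 0x78.
C3: T = 0xC3, S = E(K, T) = 0xBC; 0x18 ⊕ 0xBC = 0xA4.

C3 = 0xA4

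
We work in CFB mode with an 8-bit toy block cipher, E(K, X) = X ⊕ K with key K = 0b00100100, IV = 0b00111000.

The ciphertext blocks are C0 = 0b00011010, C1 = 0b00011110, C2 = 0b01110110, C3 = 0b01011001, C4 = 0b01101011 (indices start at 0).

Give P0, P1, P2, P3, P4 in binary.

CFB decryption: P_i = C_i ⊕ E(K, C_{i−1}), with C_{−1} = IV.
P0: E(K, 0b00111000) = 0b00011100; 0b00011010 ⊕ 0b00011100 = 0b00000110.
P1: E(K, 0b00011010) = 0b00111110; 0b00011110 ⊕ 0b00111110 = 0b00100000.
P2: E(K, 0b00011110) = 0b00111010; 0b01110110 ⊕ 0b00111010 = 0b01001100.
P3: E(K, 0b01110110) = 0b01010010; 0b01011001 ⊕ 0b01010010 = 0b00001011.
P4: E(K, 0b01011001) = 0b01111101; 0b01101011 ⊕ 0b01111101 = 0b00010110.

P0 = 0b00000110, P1 = 0b00100000, P2 = 0b01001100, P3 = 0b00001011, P4 = 0b00010110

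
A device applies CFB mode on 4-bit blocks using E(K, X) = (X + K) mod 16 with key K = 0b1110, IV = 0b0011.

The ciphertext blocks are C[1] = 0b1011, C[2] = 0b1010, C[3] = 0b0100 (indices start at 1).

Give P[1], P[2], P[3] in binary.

P[1] = 0b1010, P[2] = 0b0011, P[3] = 0b1100

CFB decryption: P_i = C_i ⊕ E(K, C_{i−1}), with C_{0} = IV.
P[1]: E(K, 0b0011) = 0b0001; 0b1011 ⊕ 0b0001 = 0b1010.
P[2]: E(K, 0b1011) = 0b1001; 0b1010 ⊕ 0b1001 = 0b0011.
P[3]: E(K, 0b1010) = 0b1000; 0b0100 ⊕ 0b1000 = 0b1100.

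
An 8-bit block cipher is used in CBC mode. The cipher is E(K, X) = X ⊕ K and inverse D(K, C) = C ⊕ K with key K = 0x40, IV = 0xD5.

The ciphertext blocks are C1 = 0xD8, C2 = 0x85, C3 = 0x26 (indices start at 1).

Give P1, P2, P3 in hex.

CBC decryption: P_i = D(K, C_i) ⊕ C_{i−1}, with C_{0} = IV.
P1: D(K, 0xD8) = 0x98; 0x98 ⊕ 0xD5 = 0x4D.
P2: D(K, 0x85) = 0xC5; 0xC5 ⊕ 0xD8 = 0x1D.
P3: D(K, 0x26) = 0x66; 0x66 ⊕ 0x85 = 0xE3.

P1 = 0x4D, P2 = 0x1D, P3 = 0xE3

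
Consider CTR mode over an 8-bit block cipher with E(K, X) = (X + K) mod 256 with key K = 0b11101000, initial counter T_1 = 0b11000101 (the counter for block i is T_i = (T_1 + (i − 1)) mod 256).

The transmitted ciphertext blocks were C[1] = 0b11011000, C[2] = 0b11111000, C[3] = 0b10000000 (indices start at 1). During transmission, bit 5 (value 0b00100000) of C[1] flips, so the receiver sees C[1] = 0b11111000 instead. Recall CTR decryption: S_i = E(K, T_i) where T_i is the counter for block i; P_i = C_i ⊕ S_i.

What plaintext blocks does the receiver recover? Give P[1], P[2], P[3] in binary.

P[1] = 0b01010101, P[2] = 0b01010110, P[3] = 0b00101111

Only C[1] changed, to 0b11111000. In CTR, a change in C_i flips the same bit in P_i only; the keystream is unaffected. Decrypting the received ciphertext:
P[1]: T = 0b11000101, S = E(K, T) = 0b10101101; 0b11111000 ⊕ 0b10101101 = 0b01010101.
P[2]: T = 0b11000110, S = E(K, T) = 0b10101110; 0b11111000 ⊕ 0b10101110 = 0b01010110.
P[3]: T = 0b11000111, S = E(K, T) = 0b10101111; 0b10000000 ⊕ 0b10101111 = 0b00101111.
Blocks that differ from the original plaintext: P[1].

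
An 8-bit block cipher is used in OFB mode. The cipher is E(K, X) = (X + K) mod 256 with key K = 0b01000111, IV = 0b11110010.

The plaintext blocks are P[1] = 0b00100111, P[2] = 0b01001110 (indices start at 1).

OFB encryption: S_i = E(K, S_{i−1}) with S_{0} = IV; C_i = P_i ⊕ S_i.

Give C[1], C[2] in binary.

C[1]: S = E(K, 0b11110010) = 0b00111001; 0b00100111 ⊕ 0b00111001 = 0b00011110.
C[2]: S = E(K, 0b00111001) = 0b10000000; 0b01001110 ⊕ 0b10000000 = 0b11001110.

C[1] = 0b00011110, C[2] = 0b11001110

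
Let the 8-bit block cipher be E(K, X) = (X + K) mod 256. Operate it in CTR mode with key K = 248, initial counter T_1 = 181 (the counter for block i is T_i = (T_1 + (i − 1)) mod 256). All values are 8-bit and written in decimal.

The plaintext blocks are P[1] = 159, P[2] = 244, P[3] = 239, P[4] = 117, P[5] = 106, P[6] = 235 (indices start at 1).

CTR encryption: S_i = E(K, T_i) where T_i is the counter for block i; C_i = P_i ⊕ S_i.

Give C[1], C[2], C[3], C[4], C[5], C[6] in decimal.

C[1] = 50, C[2] = 90, C[3] = 64, C[4] = 197, C[5] = 219, C[6] = 89

C[1]: T = 181, S = E(K, T) = 173; 159 ⊕ 173 = 50.
C[2]: T = 182, S = E(K, T) = 174; 244 ⊕ 174 = 90.
C[3]: T = 183, S = E(K, T) = 175; 239 ⊕ 175 = 64.
C[4]: T = 184, S = E(K, T) = 176; 117 ⊕ 176 = 197.
C[5]: T = 185, S = E(K, T) = 177; 106 ⊕ 177 = 219.
C[6]: T = 186, S = E(K, T) = 178; 235 ⊕ 178 = 89.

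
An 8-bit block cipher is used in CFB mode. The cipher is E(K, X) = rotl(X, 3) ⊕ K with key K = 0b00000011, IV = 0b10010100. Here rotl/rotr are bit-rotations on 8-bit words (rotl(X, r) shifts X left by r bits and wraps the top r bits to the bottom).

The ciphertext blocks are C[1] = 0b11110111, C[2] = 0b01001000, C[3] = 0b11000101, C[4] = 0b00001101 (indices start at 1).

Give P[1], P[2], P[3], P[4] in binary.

P[1] = 0b01010000, P[2] = 0b11110100, P[3] = 0b10000100, P[4] = 0b00100000

CFB decryption: P_i = C_i ⊕ E(K, C_{i−1}), with C_{0} = IV.
P[1]: E(K, 0b10010100) = 0b10100111; 0b11110111 ⊕ 0b10100111 = 0b01010000.
P[2]: E(K, 0b11110111) = 0b10111100; 0b01001000 ⊕ 0b10111100 = 0b11110100.
P[3]: E(K, 0b01001000) = 0b01000001; 0b11000101 ⊕ 0b01000001 = 0b10000100.
P[4]: E(K, 0b11000101) = 0b00101101; 0b00001101 ⊕ 0b00101101 = 0b00100000.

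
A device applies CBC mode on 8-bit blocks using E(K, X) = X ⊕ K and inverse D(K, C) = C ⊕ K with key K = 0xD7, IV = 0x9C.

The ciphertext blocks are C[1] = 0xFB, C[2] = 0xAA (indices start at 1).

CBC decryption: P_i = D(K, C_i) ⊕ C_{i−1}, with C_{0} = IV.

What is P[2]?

P[2]: D(K, 0xAA) = 0x7D; 0x7D ⊕ 0xFB = 0x86.

P[2] = 0x86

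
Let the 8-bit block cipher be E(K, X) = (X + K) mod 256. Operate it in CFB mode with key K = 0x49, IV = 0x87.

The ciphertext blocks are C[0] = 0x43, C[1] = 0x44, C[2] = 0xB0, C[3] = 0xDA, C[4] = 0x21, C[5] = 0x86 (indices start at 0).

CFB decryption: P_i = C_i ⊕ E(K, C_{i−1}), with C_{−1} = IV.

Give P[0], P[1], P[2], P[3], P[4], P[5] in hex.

P[0]: E(K, 0x87) = 0xD0; 0x43 ⊕ 0xD0 = 0x93.
P[1]: E(K, 0x43) = 0x8C; 0x44 ⊕ 0x8C = 0xC8.
P[2]: E(K, 0x44) = 0x8D; 0xB0 ⊕ 0x8D = 0x3D.
P[3]: E(K, 0xB0) = 0xF9; 0xDA ⊕ 0xF9 = 0x23.
P[4]: E(K, 0xDA) = 0x23; 0x21 ⊕ 0x23 = 0x02.
P[5]: E(K, 0x21) = 0x6A; 0x86 ⊕ 0x6A = 0xEC.

P[0] = 0x93, P[1] = 0xC8, P[2] = 0x3D, P[3] = 0x23, P[4] = 0x02, P[5] = 0xEC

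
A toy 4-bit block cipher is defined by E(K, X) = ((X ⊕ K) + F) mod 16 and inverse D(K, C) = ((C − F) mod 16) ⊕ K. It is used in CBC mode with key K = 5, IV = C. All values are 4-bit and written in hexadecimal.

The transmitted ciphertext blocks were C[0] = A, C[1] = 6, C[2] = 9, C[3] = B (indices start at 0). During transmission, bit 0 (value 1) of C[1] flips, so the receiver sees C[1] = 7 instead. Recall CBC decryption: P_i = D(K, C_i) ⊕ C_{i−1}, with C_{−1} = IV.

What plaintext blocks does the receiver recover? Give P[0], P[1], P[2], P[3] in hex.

P[0] = 2, P[1] = 7, P[2] = 8, P[3] = 0

Only C[1] changed, to 7. In CBC, a change in C_i garbles P_i and flips the same bit in P_{i+1}. Decrypting the received ciphertext:
P[0]: D(K, A) = E; E ⊕ C = 2.
P[1]: D(K, 7) = D; D ⊕ A = 7.
P[2]: D(K, 9) = F; F ⊕ 7 = 8.
P[3]: D(K, B) = 9; 9 ⊕ 9 = 0.
Blocks that differ from the original plaintext: P[1], P[2].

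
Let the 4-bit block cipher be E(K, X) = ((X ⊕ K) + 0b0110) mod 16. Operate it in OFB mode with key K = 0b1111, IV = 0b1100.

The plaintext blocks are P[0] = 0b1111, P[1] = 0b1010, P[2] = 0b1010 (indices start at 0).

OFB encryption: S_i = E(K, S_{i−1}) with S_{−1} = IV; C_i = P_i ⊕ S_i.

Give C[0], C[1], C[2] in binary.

C[0]: S = E(K, 0b1100) = 0b1001; 0b1111 ⊕ 0b1001 = 0b0110.
C[1]: S = E(K, 0b1001) = 0b1100; 0b1010 ⊕ 0b1100 = 0b0110.
C[2]: S = E(K, 0b1100) = 0b1001; 0b1010 ⊕ 0b1001 = 0b0011.

C[0] = 0b0110, C[1] = 0b0110, C[2] = 0b0011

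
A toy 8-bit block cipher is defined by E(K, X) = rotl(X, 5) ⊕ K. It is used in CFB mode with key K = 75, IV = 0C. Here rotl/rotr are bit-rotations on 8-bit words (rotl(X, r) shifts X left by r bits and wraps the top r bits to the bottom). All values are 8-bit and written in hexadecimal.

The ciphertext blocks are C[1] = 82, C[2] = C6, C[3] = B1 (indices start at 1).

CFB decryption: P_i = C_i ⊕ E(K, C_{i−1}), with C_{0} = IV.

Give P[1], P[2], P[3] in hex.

P[1] = 76, P[2] = E3, P[3] = 1C

P[1]: E(K, 0C) = F4; 82 ⊕ F4 = 76.
P[2]: E(K, 82) = 25; C6 ⊕ 25 = E3.
P[3]: E(K, C6) = AD; B1 ⊕ AD = 1C.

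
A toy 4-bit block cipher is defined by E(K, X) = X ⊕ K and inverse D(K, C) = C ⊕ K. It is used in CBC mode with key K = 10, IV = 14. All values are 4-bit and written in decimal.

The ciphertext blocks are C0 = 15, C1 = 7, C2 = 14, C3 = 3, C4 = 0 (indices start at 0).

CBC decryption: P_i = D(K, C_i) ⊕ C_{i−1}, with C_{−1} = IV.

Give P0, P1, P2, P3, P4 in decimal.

P0: D(K, 15) = 5; 5 ⊕ 14 = 11.
P1: D(K, 7) = 13; 13 ⊕ 15 = 2.
P2: D(K, 14) = 4; 4 ⊕ 7 = 3.
P3: D(K, 3) = 9; 9 ⊕ 14 = 7.
P4: D(K, 0) = 10; 10 ⊕ 3 = 9.

P0 = 11, P1 = 2, P2 = 3, P3 = 7, P4 = 9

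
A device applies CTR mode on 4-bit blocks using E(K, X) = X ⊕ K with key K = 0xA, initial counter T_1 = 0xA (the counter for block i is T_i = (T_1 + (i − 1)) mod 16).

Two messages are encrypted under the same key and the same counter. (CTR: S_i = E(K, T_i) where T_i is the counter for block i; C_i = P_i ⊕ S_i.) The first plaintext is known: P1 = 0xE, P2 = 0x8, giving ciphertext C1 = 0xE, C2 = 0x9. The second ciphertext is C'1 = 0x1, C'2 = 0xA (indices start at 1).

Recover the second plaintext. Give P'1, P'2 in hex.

P'1 = 0x1, P'2 = 0xB

In CTR with a reused counter, both messages share the same keystream S_i, so C_i ⊕ C'_i = P_i ⊕ P'_i and thus P'_i = P_i ⊕ C_i ⊕ C'_i.
P'1: 0xE ⊕ 0xE ⊕ 0x1 = 0x1.
P'2: 0x8 ⊕ 0x9 ⊕ 0xA = 0xB.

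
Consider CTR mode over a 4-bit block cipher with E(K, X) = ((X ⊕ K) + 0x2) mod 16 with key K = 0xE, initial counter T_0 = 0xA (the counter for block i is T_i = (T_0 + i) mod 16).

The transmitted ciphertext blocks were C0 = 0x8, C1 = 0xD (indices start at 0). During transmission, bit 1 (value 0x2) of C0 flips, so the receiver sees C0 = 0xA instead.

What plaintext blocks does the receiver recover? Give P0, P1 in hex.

P0 = 0xC, P1 = 0xA

CTR decryption: S_i = E(K, T_i) where T_i is the counter for block i; P_i = C_i ⊕ S_i.
Only C0 changed, to 0xA. In CTR, a change in C_i flips the same bit in P_i only; the keystream is unaffected. Decrypting the received ciphertext:
P0: T = 0xA, S = E(K, T) = 0x6; 0xA ⊕ 0x6 = 0xC.
P1: T = 0xB, S = E(K, T) = 0x7; 0xD ⊕ 0x7 = 0xA.
Blocks that differ from the original plaintext: P0.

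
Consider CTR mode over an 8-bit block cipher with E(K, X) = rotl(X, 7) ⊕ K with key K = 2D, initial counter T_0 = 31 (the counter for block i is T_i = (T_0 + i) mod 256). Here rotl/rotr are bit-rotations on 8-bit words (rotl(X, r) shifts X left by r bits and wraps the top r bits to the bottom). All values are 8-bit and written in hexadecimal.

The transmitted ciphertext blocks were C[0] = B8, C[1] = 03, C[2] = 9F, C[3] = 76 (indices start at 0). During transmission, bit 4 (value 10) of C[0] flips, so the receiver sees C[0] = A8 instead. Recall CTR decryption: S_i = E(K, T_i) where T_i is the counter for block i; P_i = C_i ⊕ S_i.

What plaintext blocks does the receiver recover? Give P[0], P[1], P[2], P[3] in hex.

Only C[0] changed, to A8. In CTR, a change in C_i flips the same bit in P_i only; the keystream is unaffected. Decrypting the received ciphertext:
P[0]: T = 31, S = E(K, T) = B5; A8 ⊕ B5 = 1D.
P[1]: T = 32, S = E(K, T) = 34; 03 ⊕ 34 = 37.
P[2]: T = 33, S = E(K, T) = B4; 9F ⊕ B4 = 2B.
P[3]: T = 34, S = E(K, T) = 37; 76 ⊕ 37 = 41.
Blocks that differ from the original plaintext: P[0].

P[0] = 1D, P[1] = 37, P[2] = 2B, P[3] = 41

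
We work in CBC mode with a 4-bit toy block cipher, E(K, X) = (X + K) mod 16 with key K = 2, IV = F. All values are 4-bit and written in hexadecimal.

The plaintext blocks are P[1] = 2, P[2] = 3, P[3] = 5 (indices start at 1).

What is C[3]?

CBC encryption: C_i = E(K, P_i ⊕ C_{i−1}), with C_{0} = IV.
C[1]: P[1] ⊕ F = D; E(K, D) = F.
C[2]: P[2] ⊕ F = C; E(K, C) = E.
C[3]: P[3] ⊕ E = B; E(K, B) = D.

C[3] = D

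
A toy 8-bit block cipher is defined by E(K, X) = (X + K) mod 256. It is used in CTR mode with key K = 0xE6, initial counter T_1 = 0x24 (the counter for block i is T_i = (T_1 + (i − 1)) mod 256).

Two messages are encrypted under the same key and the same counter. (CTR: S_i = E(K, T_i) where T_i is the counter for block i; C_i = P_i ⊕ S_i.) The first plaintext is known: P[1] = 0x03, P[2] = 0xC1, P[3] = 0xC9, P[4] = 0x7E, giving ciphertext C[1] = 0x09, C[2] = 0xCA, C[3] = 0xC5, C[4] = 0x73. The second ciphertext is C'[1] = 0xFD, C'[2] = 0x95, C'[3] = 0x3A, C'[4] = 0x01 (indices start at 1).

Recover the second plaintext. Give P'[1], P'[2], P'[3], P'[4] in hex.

P'[1] = 0xF7, P'[2] = 0x9E, P'[3] = 0x36, P'[4] = 0x0C

In CTR with a reused counter, both messages share the same keystream S_i, so C_i ⊕ C'_i = P_i ⊕ P'_i and thus P'_i = P_i ⊕ C_i ⊕ C'_i.
P'[1]: 0x03 ⊕ 0x09 ⊕ 0xFD = 0xF7.
P'[2]: 0xC1 ⊕ 0xCA ⊕ 0x95 = 0x9E.
P'[3]: 0xC9 ⊕ 0xC5 ⊕ 0x3A = 0x36.
P'[4]: 0x7E ⊕ 0x73 ⊕ 0x01 = 0x0C.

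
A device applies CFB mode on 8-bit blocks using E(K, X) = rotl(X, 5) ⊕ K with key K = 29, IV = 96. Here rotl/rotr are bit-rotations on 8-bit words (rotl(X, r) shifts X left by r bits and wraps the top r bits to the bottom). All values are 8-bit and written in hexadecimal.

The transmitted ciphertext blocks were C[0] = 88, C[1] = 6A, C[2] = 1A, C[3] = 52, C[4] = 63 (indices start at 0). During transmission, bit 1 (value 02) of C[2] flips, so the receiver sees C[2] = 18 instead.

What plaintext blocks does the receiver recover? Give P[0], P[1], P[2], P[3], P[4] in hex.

P[0] = 73, P[1] = 52, P[2] = 7C, P[3] = 78, P[4] = 00

CFB decryption: P_i = C_i ⊕ E(K, C_{i−1}), with C_{−1} = IV.
Only C[2] changed, to 18. In CFB, a change in C_i flips the same bit in P_i and garbles P_{i+1}. Decrypting the received ciphertext:
P[0]: E(K, 96) = FB; 88 ⊕ FB = 73.
P[1]: E(K, 88) = 38; 6A ⊕ 38 = 52.
P[2]: E(K, 6A) = 64; 18 ⊕ 64 = 7C.
P[3]: E(K, 18) = 2A; 52 ⊕ 2A = 78.
P[4]: E(K, 52) = 63; 63 ⊕ 63 = 00.
Blocks that differ from the original plaintext: P[2], P[3].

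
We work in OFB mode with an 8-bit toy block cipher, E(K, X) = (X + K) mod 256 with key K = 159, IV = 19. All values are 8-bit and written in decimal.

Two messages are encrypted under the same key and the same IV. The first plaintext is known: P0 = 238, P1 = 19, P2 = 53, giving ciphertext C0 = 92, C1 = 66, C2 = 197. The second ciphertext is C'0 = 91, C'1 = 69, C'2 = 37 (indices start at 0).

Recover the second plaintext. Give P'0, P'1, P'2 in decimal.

In OFB with a reused IV, both messages share the same keystream S_i, so C_i ⊕ C'_i = P_i ⊕ P'_i and thus P'_i = P_i ⊕ C_i ⊕ C'_i.
P'0: 238 ⊕ 92 ⊕ 91 = 233.
P'1: 19 ⊕ 66 ⊕ 69 = 20.
P'2: 53 ⊕ 197 ⊕ 37 = 213.

P'0 = 233, P'1 = 20, P'2 = 213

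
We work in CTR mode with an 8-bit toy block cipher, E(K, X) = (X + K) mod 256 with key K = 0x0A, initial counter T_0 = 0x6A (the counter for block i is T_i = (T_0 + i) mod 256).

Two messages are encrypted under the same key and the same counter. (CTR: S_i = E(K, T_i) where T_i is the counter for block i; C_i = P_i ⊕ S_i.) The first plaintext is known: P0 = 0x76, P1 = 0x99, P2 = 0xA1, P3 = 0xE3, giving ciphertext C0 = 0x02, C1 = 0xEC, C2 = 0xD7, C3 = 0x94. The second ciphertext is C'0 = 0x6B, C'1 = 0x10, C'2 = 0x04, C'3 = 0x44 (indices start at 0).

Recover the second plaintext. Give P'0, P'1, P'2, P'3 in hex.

In CTR with a reused counter, both messages share the same keystream S_i, so C_i ⊕ C'_i = P_i ⊕ P'_i and thus P'_i = P_i ⊕ C_i ⊕ C'_i.
P'0: 0x76 ⊕ 0x02 ⊕ 0x6B = 0x1F.
P'1: 0x99 ⊕ 0xEC ⊕ 0x10 = 0x65.
P'2: 0xA1 ⊕ 0xD7 ⊕ 0x04 = 0x72.
P'3: 0xE3 ⊕ 0x94 ⊕ 0x44 = 0x33.

P'0 = 0x1F, P'1 = 0x65, P'2 = 0x72, P'3 = 0x33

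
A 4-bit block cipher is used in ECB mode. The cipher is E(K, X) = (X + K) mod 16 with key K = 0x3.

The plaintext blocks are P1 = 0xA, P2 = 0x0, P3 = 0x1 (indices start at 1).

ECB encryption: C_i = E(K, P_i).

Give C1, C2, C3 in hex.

C1 = 0xD, C2 = 0x3, C3 = 0x4

C1: E(K, 0xA) = 0xD.
C2: E(K, 0x0) = 0x3.
C3: E(K, 0x1) = 0x4.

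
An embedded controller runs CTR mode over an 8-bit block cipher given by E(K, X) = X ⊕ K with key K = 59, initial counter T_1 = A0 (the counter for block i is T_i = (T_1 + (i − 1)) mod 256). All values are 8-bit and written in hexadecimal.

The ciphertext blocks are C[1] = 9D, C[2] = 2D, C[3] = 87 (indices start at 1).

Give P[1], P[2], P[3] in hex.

CTR decryption: S_i = E(K, T_i) where T_i is the counter for block i; P_i = C_i ⊕ S_i.
P[1]: T = A0, S = E(K, T) = F9; 9D ⊕ F9 = 64.
P[2]: T = A1, S = E(K, T) = F8; 2D ⊕ F8 = D5.
P[3]: T = A2, S = E(K, T) = FB; 87 ⊕ FB = 7C.

P[1] = 64, P[2] = D5, P[3] = 7C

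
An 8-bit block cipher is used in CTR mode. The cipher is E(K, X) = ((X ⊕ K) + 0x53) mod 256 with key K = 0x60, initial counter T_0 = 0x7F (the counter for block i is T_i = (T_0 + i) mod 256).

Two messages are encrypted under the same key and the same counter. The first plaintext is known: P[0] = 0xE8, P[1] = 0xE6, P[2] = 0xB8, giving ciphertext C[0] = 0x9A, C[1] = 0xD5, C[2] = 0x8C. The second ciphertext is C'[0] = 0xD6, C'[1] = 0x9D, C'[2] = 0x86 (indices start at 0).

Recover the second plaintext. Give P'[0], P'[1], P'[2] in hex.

In CTR with a reused counter, both messages share the same keystream S_i, so C_i ⊕ C'_i = P_i ⊕ P'_i and thus P'_i = P_i ⊕ C_i ⊕ C'_i.
P'[0]: 0xE8 ⊕ 0x9A ⊕ 0xD6 = 0xA4.
P'[1]: 0xE6 ⊕ 0xD5 ⊕ 0x9D = 0xAE.
P'[2]: 0xB8 ⊕ 0x8C ⊕ 0x86 = 0xB2.

P'[0] = 0xA4, P'[1] = 0xAE, P'[2] = 0xB2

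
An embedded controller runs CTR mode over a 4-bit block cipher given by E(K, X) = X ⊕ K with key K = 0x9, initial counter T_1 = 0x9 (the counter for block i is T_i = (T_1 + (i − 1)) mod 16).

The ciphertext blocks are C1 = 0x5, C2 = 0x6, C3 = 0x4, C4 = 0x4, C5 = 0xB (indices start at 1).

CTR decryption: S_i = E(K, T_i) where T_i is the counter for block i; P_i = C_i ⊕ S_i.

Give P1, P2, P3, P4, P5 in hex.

P1 = 0x5, P2 = 0x5, P3 = 0x6, P4 = 0x1, P5 = 0xF

P1: T = 0x9, S = E(K, T) = 0x0; 0x5 ⊕ 0x0 = 0x5.
P2: T = 0xA, S = E(K, T) = 0x3; 0x6 ⊕ 0x3 = 0x5.
P3: T = 0xB, S = E(K, T) = 0x2; 0x4 ⊕ 0x2 = 0x6.
P4: T = 0xC, S = E(K, T) = 0x5; 0x4 ⊕ 0x5 = 0x1.
P5: T = 0xD, S = E(K, T) = 0x4; 0xB ⊕ 0x4 = 0xF.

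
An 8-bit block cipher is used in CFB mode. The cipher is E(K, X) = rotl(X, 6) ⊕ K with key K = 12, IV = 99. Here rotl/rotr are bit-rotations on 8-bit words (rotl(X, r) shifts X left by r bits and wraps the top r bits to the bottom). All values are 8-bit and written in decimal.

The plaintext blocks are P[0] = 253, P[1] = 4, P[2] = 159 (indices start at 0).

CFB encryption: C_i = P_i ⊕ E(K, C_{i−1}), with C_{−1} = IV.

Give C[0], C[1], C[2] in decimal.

C[0] = 41, C[1] = 66, C[2] = 3

C[0]: E(K, 99) = 212; 253 ⊕ 212 = 41.
C[1]: E(K, 41) = 70; 4 ⊕ 70 = 66.
C[2]: E(K, 66) = 156; 159 ⊕ 156 = 3.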